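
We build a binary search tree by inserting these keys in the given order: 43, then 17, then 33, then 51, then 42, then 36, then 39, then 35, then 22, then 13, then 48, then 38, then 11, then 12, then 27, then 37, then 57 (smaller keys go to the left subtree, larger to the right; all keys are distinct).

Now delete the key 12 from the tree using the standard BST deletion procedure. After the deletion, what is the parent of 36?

42

43: root
17: left child of 43 (depth 1)
33: right child of 17 (depth 2)
51: right child of 43 (depth 1)
42: right child of 33 (depth 3)
36: left child of 42 (depth 4)
39: right child of 36 (depth 5)
35: left child of 36 (depth 5)
22: left child of 33 (depth 3)
13: left child of 17 (depth 2)
48: left child of 51 (depth 2)
38: left child of 39 (depth 6)
11: left child of 13 (depth 3)
12: right child of 11 (depth 4)
27: right child of 22 (depth 4)
37: left child of 38 (depth 7)
57: right child of 51 (depth 2)

Delete 12 (at most one child — splice it out).
After deletion, 36's parent is 42.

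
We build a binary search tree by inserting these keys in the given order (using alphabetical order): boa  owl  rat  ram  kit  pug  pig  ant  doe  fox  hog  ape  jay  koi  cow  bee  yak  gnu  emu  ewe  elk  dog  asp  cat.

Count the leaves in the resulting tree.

9

boa: root
owl: right child of boa (depth 1)
rat: right child of owl (depth 2)
ram: left child of rat (depth 3)
kit: left child of owl (depth 2)
pug: left child of ram (depth 4)
pig: left child of pug (depth 5)
ant: left child of boa (depth 1)
doe: left child of kit (depth 3)
fox: right child of doe (depth 4)
hog: right child of fox (depth 5)
ape: right child of ant (depth 2)
jay: right child of hog (depth 6)
koi: right child of kit (depth 3)
cow: left child of doe (depth 4)
bee: right child of ape (depth 3)
yak: right child of rat (depth 3)
gnu: left child of hog (depth 6)
emu: left child of fox (depth 5)
ewe: right child of emu (depth 6)
elk: left child of emu (depth 6)
dog: left child of elk (depth 7)
asp: left child of bee (depth 4)
cat: left child of cow (depth 5)

Leaves: asp, cat, dog, ewe, gnu, jay, koi, pig, yak — 9 in total.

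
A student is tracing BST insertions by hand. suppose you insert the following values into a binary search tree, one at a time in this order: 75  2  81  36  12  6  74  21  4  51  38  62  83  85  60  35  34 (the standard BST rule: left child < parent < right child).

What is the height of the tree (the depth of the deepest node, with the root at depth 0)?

6

75: root
2: left child of 75 (depth 1)
81: right child of 75 (depth 1)
36: right child of 2 (depth 2)
12: left child of 36 (depth 3)
6: left child of 12 (depth 4)
74: right child of 36 (depth 3)
21: right child of 12 (depth 4)
4: left child of 6 (depth 5)
51: left child of 74 (depth 4)
38: left child of 51 (depth 5)
62: right child of 51 (depth 5)
83: right child of 81 (depth 2)
85: right child of 83 (depth 3)
60: left child of 62 (depth 6)
35: right child of 21 (depth 5)
34: left child of 35 (depth 6)

The deepest node is 60 at depth 6.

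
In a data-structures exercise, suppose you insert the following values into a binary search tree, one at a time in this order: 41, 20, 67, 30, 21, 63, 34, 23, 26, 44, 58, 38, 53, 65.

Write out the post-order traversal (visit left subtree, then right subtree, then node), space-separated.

Resulting structure (node: left, right):
  41: L=20, R=67
  20: L=–, R=30
  67: L=63, R=–
  30: L=21, R=34
  21: L=–, R=23
  63: L=44, R=65
  34: L=–, R=38
  23: L=–, R=26
  26: L=–, R=–
  44: L=–, R=58
  58: L=53, R=–
  38: L=–, R=–
  53: L=–, R=–
  65: L=–, R=–

26 23 21 38 34 30 20 53 58 44 65 63 67 41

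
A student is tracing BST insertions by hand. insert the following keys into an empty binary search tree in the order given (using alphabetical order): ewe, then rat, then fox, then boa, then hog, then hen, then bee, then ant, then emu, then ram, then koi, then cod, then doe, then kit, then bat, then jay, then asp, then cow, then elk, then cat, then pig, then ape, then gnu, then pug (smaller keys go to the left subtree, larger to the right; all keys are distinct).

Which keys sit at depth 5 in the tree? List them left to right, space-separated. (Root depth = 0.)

ewe: root
rat: right child of ewe (depth 1)
fox: left child of rat (depth 2)
boa: left child of ewe (depth 1)
hog: right child of fox (depth 3)
hen: left child of hog (depth 4)
bee: left child of boa (depth 2)
ant: left child of bee (depth 3)
emu: right child of boa (depth 2)
ram: right child of hog (depth 4)
koi: left child of ram (depth 5)
cod: left child of emu (depth 3)
doe: right child of cod (depth 4)
kit: left child of koi (depth 6)
bat: right child of ant (depth 4)
jay: left child of kit (depth 7)
asp: left child of bat (depth 5)
cow: left child of doe (depth 5)
elk: right child of doe (depth 5)
cat: left child of cod (depth 4)
pig: right child of koi (depth 6)
ape: left child of asp (depth 6)
gnu: left child of hen (depth 5)
pug: right child of pig (depth 7)

asp cow elk gnu koi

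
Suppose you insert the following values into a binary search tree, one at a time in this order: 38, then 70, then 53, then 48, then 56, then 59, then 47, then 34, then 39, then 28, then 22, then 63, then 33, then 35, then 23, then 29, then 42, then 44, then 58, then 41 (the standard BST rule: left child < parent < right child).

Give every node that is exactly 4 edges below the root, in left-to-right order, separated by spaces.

23 29 47 59

Insert 38: tree is empty, so 38 becomes the root.
Insert 70: 70 > 38 → go right. Place as right child of 38.
Insert 53: 53 > 38 → go right; 53 < 70 → go left. Place as left child of 70.
Insert 48: 48 > 38 → go right; 48 < 70 → go left; 48 < 53 → go left. Place as left child of 53.
Insert 56: 56 > 38 → go right; 56 < 70 → go left; 56 > 53 → go right. Place as right child of 53.
Insert 59: 59 > 38 → go right; 59 < 70 → go left; 59 > 53 → go right; 59 > 56 → go right. Place as right child of 56.
Insert 47: 47 > 38 → go right; 47 < 70 → go left; 47 < 53 → go left; 47 < 48 → go left. Place as left child of 48.
Insert 34: 34 < 38 → go left. Place as left child of 38.
Insert 39: 39 > 38 → go right; 39 < 70 → go left; 39 < 53 → go left; 39 < 48 → go left; 39 < 47 → go left. Place as left child of 47.
Insert 28: 28 < 38 → go left; 28 < 34 → go left. Place as left child of 34.
Insert 22: 22 < 38 → go left; 22 < 34 → go left; 22 < 28 → go left. Place as left child of 28.
Insert 63: 63 > 38 → go right; 63 < 70 → go left; 63 > 53 → go right; 63 > 56 → go right; 63 > 59 → go right. Place as right child of 59.
Insert 33: 33 < 38 → go left; 33 < 34 → go left; 33 > 28 → go right. Place as right child of 28.
Insert 35: 35 < 38 → go left; 35 > 34 → go right. Place as right child of 34.
Insert 23: 23 < 38 → go left; 23 < 34 → go left; 23 < 28 → go left; 23 > 22 → go right. Place as right child of 22.
Insert 29: 29 < 38 → go left; 29 < 34 → go left; 29 > 28 → go right; 29 < 33 → go left. Place as left child of 33.
Insert 42: 42 > 38 → go right; 42 < 70 → go left; 42 < 53 → go left; 42 < 48 → go left; 42 < 47 → go left; 42 > 39 → go right. Place as right child of 39.
Insert 44: 44 > 38 → go right; 44 < 70 → go left; 44 < 53 → go left; 44 < 48 → go left; 44 < 47 → go left; 44 > 39 → go right; 44 > 42 → go right. Place as right child of 42.
Insert 58: 58 > 38 → go right; 58 < 70 → go left; 58 > 53 → go right; 58 > 56 → go right; 58 < 59 → go left. Place as left child of 59.
Insert 41: 41 > 38 → go right; 41 < 70 → go left; 41 < 53 → go left; 41 < 48 → go left; 41 < 47 → go left; 41 > 39 → go right; 41 < 42 → go left. Place as left child of 42.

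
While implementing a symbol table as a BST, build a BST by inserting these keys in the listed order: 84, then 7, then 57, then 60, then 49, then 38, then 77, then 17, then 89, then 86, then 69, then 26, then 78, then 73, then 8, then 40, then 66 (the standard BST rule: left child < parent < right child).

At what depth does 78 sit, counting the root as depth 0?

5

Resulting structure (node: left, right):
  84: L=7, R=89
  7: L=–, R=57
  57: L=49, R=60
  60: L=–, R=77
  49: L=38, R=–
  38: L=17, R=40
  77: L=69, R=78
  17: L=8, R=26
  89: L=86, R=–
  86: L=–, R=–
  69: L=66, R=73
  26: L=–, R=–
  78: L=–, R=–
  73: L=–, R=–
  8: L=–, R=–
  40: L=–, R=–
  66: L=–, R=–

Path to 78: 84 → 7 → 57 → 60 → 77 → 78, which is 5 edges.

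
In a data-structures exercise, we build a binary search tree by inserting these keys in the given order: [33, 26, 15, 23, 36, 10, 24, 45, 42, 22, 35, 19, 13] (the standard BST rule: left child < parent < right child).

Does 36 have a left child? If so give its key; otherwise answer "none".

35

Insert 33: tree is empty, so 33 becomes the root.
Insert 26: 26 < 33 → go left. Place as left child of 33.
Insert 15: 15 < 33 → go left; 15 < 26 → go left. Place as left child of 26.
Insert 23: 23 < 33 → go left; 23 < 26 → go left; 23 > 15 → go right. Place as right child of 15.
Insert 36: 36 > 33 → go right. Place as right child of 33.
Insert 10: 10 < 33 → go left; 10 < 26 → go left; 10 < 15 → go left. Place as left child of 15.
Insert 24: 24 < 33 → go left; 24 < 26 → go left; 24 > 15 → go right; 24 > 23 → go right. Place as right child of 23.
Insert 45: 45 > 33 → go right; 45 > 36 → go right. Place as right child of 36.
Insert 42: 42 > 33 → go right; 42 > 36 → go right; 42 < 45 → go left. Place as left child of 45.
Insert 22: 22 < 33 → go left; 22 < 26 → go left; 22 > 15 → go right; 22 < 23 → go left. Place as left child of 23.
Insert 35: 35 > 33 → go right; 35 < 36 → go left. Place as left child of 36.
Insert 19: 19 < 33 → go left; 19 < 26 → go left; 19 > 15 → go right; 19 < 23 → go left; 19 < 22 → go left. Place as left child of 22.
Insert 13: 13 < 33 → go left; 13 < 26 → go left; 13 < 15 → go left; 13 > 10 → go right. Place as right child of 10.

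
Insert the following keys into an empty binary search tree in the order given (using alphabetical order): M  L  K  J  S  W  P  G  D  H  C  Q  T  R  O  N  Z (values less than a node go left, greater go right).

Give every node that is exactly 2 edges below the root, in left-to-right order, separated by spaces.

K P W

Insert M: tree is empty, so M becomes the root.
Insert L: L < M → go left. Place as left child of M.
Insert K: K < M → go left; K < L → go left. Place as left child of L.
Insert J: J < M → go left; J < L → go left; J < K → go left. Place as left child of K.
Insert S: S > M → go right. Place as right child of M.
Insert W: W > M → go right; W > S → go right. Place as right child of S.
Insert P: P > M → go right; P < S → go left. Place as left child of S.
Insert G: G < M → go left; G < L → go left; G < K → go left; G < J → go left. Place as left child of J.
Insert D: D < M → go left; D < L → go left; D < K → go left; D < J → go left; D < G → go left. Place as left child of G.
Insert H: H < M → go left; H < L → go left; H < K → go left; H < J → go left; H > G → go right. Place as right child of G.
Insert C: C < M → go left; C < L → go left; C < K → go left; C < J → go left; C < G → go left; C < D → go left. Place as left child of D.
Insert Q: Q > M → go right; Q < S → go left; Q > P → go right. Place as right child of P.
Insert T: T > M → go right; T > S → go right; T < W → go left. Place as left child of W.
Insert R: R > M → go right; R < S → go left; R > P → go right; R > Q → go right. Place as right child of Q.
Insert O: O > M → go right; O < S → go left; O < P → go left. Place as left child of P.
Insert N: N > M → go right; N < S → go left; N < P → go left; N < O → go left. Place as left child of O.
Insert Z: Z > M → go right; Z > S → go right; Z > W → go right. Place as right child of W.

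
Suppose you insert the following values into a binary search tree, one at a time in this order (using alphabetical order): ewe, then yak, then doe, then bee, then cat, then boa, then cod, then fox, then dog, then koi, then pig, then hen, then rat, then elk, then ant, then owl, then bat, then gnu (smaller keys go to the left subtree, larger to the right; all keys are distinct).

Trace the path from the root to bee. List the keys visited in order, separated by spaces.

Resulting structure (node: left, right):
  ewe: L=doe, R=yak
  yak: L=fox, R=–
  doe: L=bee, R=dog
  bee: L=ant, R=cat
  cat: L=boa, R=cod
  boa: L=–, R=–
  cod: L=–, R=–
  fox: L=–, R=koi
  dog: L=–, R=elk
  koi: L=hen, R=pig
  pig: L=owl, R=rat
  hen: L=gnu, R=–
  rat: L=–, R=–
  elk: L=–, R=–
  ant: L=–, R=bat
  owl: L=–, R=–
  bat: L=–, R=–
  gnu: L=–, R=–

ewe doe bee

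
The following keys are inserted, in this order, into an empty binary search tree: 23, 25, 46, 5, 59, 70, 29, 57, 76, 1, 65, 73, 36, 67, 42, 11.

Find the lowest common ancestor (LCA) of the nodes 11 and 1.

5

23: root
25: right child of 23 (depth 1)
46: right child of 25 (depth 2)
5: left child of 23 (depth 1)
59: right child of 46 (depth 3)
70: right child of 59 (depth 4)
29: left child of 46 (depth 3)
57: left child of 59 (depth 4)
76: right child of 70 (depth 5)
1: left child of 5 (depth 2)
65: left child of 70 (depth 5)
73: left child of 76 (depth 6)
36: right child of 29 (depth 4)
67: right child of 65 (depth 6)
42: right child of 36 (depth 5)
11: right child of 5 (depth 2)

Path to 11: 23 → 5 → 11
Path to 1: 23 → 5 → 1
The paths share a prefix ending at 5, then split left and right.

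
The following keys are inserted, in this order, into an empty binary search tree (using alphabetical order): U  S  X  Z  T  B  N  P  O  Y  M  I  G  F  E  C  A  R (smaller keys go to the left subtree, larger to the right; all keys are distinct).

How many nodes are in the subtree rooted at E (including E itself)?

Insert U: tree is empty, so U becomes the root.
Insert S: S < U → go left. Place as left child of U.
Insert X: X > U → go right. Place as right child of U.
Insert Z: Z > U → go right; Z > X → go right. Place as right child of X.
Insert T: T < U → go left; T > S → go right. Place as right child of S.
Insert B: B < U → go left; B < S → go left. Place as left child of S.
Insert N: N < U → go left; N < S → go left; N > B → go right. Place as right child of B.
Insert P: P < U → go left; P < S → go left; P > B → go right; P > N → go right. Place as right child of N.
Insert O: O < U → go left; O < S → go left; O > B → go right; O > N → go right; O < P → go left. Place as left child of P.
Insert Y: Y > U → go right; Y > X → go right; Y < Z → go left. Place as left child of Z.
Insert M: M < U → go left; M < S → go left; M > B → go right; M < N → go left. Place as left child of N.
Insert I: I < U → go left; I < S → go left; I > B → go right; I < N → go left; I < M → go left. Place as left child of M.
Insert G: G < U → go left; G < S → go left; G > B → go right; G < N → go left; G < M → go left; G < I → go left. Place as left child of I.
Insert F: F < U → go left; F < S → go left; F > B → go right; F < N → go left; F < M → go left; F < I → go left; F < G → go left. Place as left child of G.
Insert E: E < U → go left; E < S → go left; E > B → go right; E < N → go left; E < M → go left; E < I → go left; E < G → go left; E < F → go left. Place as left child of F.
Insert C: C < U → go left; C < S → go left; C > B → go right; C < N → go left; C < M → go left; C < I → go left; C < G → go left; C < F → go left; C < E → go left. Place as left child of E.
Insert A: A < U → go left; A < S → go left; A < B → go left. Place as left child of B.
Insert R: R < U → go left; R < S → go left; R > B → go right; R > N → go right; R > P → go right. Place as right child of P.

Subtree rooted at E contains: E, C — 2 nodes.

2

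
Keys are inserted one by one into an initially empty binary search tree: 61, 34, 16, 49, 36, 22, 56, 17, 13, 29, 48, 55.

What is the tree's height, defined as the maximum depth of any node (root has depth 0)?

4

61: root
34: left child of 61 (depth 1)
16: left child of 34 (depth 2)
49: right child of 34 (depth 2)
36: left child of 49 (depth 3)
22: right child of 16 (depth 3)
56: right child of 49 (depth 3)
17: left child of 22 (depth 4)
13: left child of 16 (depth 3)
29: right child of 22 (depth 4)
48: right child of 36 (depth 4)
55: left child of 56 (depth 4)

The deepest node is 17 at depth 4.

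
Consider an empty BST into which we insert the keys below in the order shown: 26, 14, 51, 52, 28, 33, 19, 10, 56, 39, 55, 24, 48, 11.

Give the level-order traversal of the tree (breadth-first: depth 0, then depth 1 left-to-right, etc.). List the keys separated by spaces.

Insert 26: tree is empty, so 26 becomes the root.
Insert 14: 14 < 26 → go left. Place as left child of 26.
Insert 51: 51 > 26 → go right. Place as right child of 26.
Insert 52: 52 > 26 → go right; 52 > 51 → go right. Place as right child of 51.
Insert 28: 28 > 26 → go right; 28 < 51 → go left. Place as left child of 51.
Insert 33: 33 > 26 → go right; 33 < 51 → go left; 33 > 28 → go right. Place as right child of 28.
Insert 19: 19 < 26 → go left; 19 > 14 → go right. Place as right child of 14.
Insert 10: 10 < 26 → go left; 10 < 14 → go left. Place as left child of 14.
Insert 56: 56 > 26 → go right; 56 > 51 → go right; 56 > 52 → go right. Place as right child of 52.
Insert 39: 39 > 26 → go right; 39 < 51 → go left; 39 > 28 → go right; 39 > 33 → go right. Place as right child of 33.
Insert 55: 55 > 26 → go right; 55 > 51 → go right; 55 > 52 → go right; 55 < 56 → go left. Place as left child of 56.
Insert 24: 24 < 26 → go left; 24 > 14 → go right; 24 > 19 → go right. Place as right child of 19.
Insert 48: 48 > 26 → go right; 48 < 51 → go left; 48 > 28 → go right; 48 > 33 → go right; 48 > 39 → go right. Place as right child of 39.
Insert 11: 11 < 26 → go left; 11 < 14 → go left; 11 > 10 → go right. Place as right child of 10.

26 14 51 10 19 28 52 11 24 33 56 39 55 48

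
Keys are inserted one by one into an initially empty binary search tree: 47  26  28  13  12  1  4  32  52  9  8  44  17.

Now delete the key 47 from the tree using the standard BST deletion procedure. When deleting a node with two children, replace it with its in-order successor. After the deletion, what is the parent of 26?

52

47: root
26: left child of 47 (depth 1)
28: right child of 26 (depth 2)
13: left child of 26 (depth 2)
12: left child of 13 (depth 3)
1: left child of 12 (depth 4)
4: right child of 1 (depth 5)
32: right child of 28 (depth 3)
52: right child of 47 (depth 1)
9: right child of 4 (depth 6)
8: left child of 9 (depth 7)
44: right child of 32 (depth 4)
17: right child of 13 (depth 3)

Delete 47 (two children — replace with in-order successor).
After deletion, 26's parent is 52.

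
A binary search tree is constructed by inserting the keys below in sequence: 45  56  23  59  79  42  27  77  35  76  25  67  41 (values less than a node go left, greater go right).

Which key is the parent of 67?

76

Insert 45: tree is empty, so 45 becomes the root.
Insert 56: 56 > 45 → go right. Place as right child of 45.
Insert 23: 23 < 45 → go left. Place as left child of 45.
Insert 59: 59 > 45 → go right; 59 > 56 → go right. Place as right child of 56.
Insert 79: 79 > 45 → go right; 79 > 56 → go right; 79 > 59 → go right. Place as right child of 59.
Insert 42: 42 < 45 → go left; 42 > 23 → go right. Place as right child of 23.
Insert 27: 27 < 45 → go left; 27 > 23 → go right; 27 < 42 → go left. Place as left child of 42.
Insert 77: 77 > 45 → go right; 77 > 56 → go right; 77 > 59 → go right; 77 < 79 → go left. Place as left child of 79.
Insert 35: 35 < 45 → go left; 35 > 23 → go right; 35 < 42 → go left; 35 > 27 → go right. Place as right child of 27.
Insert 76: 76 > 45 → go right; 76 > 56 → go right; 76 > 59 → go right; 76 < 79 → go left; 76 < 77 → go left. Place as left child of 77.
Insert 25: 25 < 45 → go left; 25 > 23 → go right; 25 < 42 → go left; 25 < 27 → go left. Place as left child of 27.
Insert 67: 67 > 45 → go right; 67 > 56 → go right; 67 > 59 → go right; 67 < 79 → go left; 67 < 77 → go left; 67 < 76 → go left. Place as left child of 76.
Insert 41: 41 < 45 → go left; 41 > 23 → go right; 41 < 42 → go left; 41 > 27 → go right; 41 > 35 → go right. Place as right child of 35.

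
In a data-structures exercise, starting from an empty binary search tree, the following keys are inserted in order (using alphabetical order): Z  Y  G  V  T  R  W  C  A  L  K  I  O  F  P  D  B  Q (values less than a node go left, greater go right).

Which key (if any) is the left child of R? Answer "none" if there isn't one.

L

Z: root
Y: left child of Z (depth 1)
G: left child of Y (depth 2)
V: right child of G (depth 3)
T: left child of V (depth 4)
R: left child of T (depth 5)
W: right child of V (depth 4)
C: left child of G (depth 3)
A: left child of C (depth 4)
L: left child of R (depth 6)
K: left child of L (depth 7)
I: left child of K (depth 8)
O: right child of L (depth 7)
F: right child of C (depth 4)
P: right child of O (depth 8)
D: left child of F (depth 5)
B: right child of A (depth 5)
Q: right child of P (depth 9)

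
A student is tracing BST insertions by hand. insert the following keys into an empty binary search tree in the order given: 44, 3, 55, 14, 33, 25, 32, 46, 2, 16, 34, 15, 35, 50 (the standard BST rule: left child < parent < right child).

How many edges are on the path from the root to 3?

Insert 44: tree is empty, so 44 becomes the root.
Insert 3: 3 < 44 → go left. Place as left child of 44.
Insert 55: 55 > 44 → go right. Place as right child of 44.
Insert 14: 14 < 44 → go left; 14 > 3 → go right. Place as right child of 3.
Insert 33: 33 < 44 → go left; 33 > 3 → go right; 33 > 14 → go right. Place as right child of 14.
Insert 25: 25 < 44 → go left; 25 > 3 → go right; 25 > 14 → go right; 25 < 33 → go left. Place as left child of 33.
Insert 32: 32 < 44 → go left; 32 > 3 → go right; 32 > 14 → go right; 32 < 33 → go left; 32 > 25 → go right. Place as right child of 25.
Insert 46: 46 > 44 → go right; 46 < 55 → go left. Place as left child of 55.
Insert 2: 2 < 44 → go left; 2 < 3 → go left. Place as left child of 3.
Insert 16: 16 < 44 → go left; 16 > 3 → go right; 16 > 14 → go right; 16 < 33 → go left; 16 < 25 → go left. Place as left child of 25.
Insert 34: 34 < 44 → go left; 34 > 3 → go right; 34 > 14 → go right; 34 > 33 → go right. Place as right child of 33.
Insert 15: 15 < 44 → go left; 15 > 3 → go right; 15 > 14 → go right; 15 < 33 → go left; 15 < 25 → go left; 15 < 16 → go left. Place as left child of 16.
Insert 35: 35 < 44 → go left; 35 > 3 → go right; 35 > 14 → go right; 35 > 33 → go right; 35 > 34 → go right. Place as right child of 34.
Insert 50: 50 > 44 → go right; 50 < 55 → go left; 50 > 46 → go right. Place as right child of 46.

Path to 3: 44 → 3, which is 1 edge.

1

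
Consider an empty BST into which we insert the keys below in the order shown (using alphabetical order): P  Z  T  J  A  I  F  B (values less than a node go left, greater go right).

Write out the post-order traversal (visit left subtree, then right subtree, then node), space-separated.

B F I A J T Z P

P: root
Z: right child of P (depth 1)
T: left child of Z (depth 2)
J: left child of P (depth 1)
A: left child of J (depth 2)
I: right child of A (depth 3)
F: left child of I (depth 4)
B: left child of F (depth 5)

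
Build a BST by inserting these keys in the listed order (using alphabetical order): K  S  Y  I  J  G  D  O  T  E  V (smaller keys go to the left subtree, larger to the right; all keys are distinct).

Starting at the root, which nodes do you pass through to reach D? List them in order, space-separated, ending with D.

K I G D

Resulting structure (node: left, right):
  K: L=I, R=S
  S: L=O, R=Y
  Y: L=T, R=–
  I: L=G, R=J
  J: L=–, R=–
  G: L=D, R=–
  D: L=–, R=E
  O: L=–, R=–
  T: L=–, R=V
  E: L=–, R=–
  V: L=–, R=–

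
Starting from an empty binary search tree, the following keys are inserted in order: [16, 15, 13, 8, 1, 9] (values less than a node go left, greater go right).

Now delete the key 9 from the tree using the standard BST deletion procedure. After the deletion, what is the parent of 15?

16

Insert 16: tree is empty, so 16 becomes the root.
Insert 15: 15 < 16 → go left. Place as left child of 16.
Insert 13: 13 < 16 → go left; 13 < 15 → go left. Place as left child of 15.
Insert 8: 8 < 16 → go left; 8 < 15 → go left; 8 < 13 → go left. Place as left child of 13.
Insert 1: 1 < 16 → go left; 1 < 15 → go left; 1 < 13 → go left; 1 < 8 → go left. Place as left child of 8.
Insert 9: 9 < 16 → go left; 9 < 15 → go left; 9 < 13 → go left; 9 > 8 → go right. Place as right child of 8.

Delete 9 (at most one child — splice it out).
After deletion, 15's parent is 16.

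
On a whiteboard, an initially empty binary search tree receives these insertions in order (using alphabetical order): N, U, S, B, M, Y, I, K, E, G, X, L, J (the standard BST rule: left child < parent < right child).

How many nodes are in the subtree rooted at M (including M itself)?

N: root
U: right child of N (depth 1)
S: left child of U (depth 2)
B: left child of N (depth 1)
M: right child of B (depth 2)
Y: right child of U (depth 2)
I: left child of M (depth 3)
K: right child of I (depth 4)
E: left child of I (depth 4)
G: right child of E (depth 5)
X: left child of Y (depth 3)
L: right child of K (depth 5)
J: left child of K (depth 5)

Subtree rooted at M contains: M, I, E, G, K, J, L — 7 nodes.

7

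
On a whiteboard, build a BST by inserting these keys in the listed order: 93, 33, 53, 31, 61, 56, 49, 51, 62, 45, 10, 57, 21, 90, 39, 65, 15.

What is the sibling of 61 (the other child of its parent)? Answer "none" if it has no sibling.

Resulting structure (node: left, right):
  93: L=33, R=–
  33: L=31, R=53
  53: L=49, R=61
  31: L=10, R=–
  61: L=56, R=62
  56: L=–, R=57
  49: L=45, R=51
  51: L=–, R=–
  62: L=–, R=90
  45: L=39, R=–
  10: L=–, R=21
  57: L=–, R=–
  21: L=15, R=–
  90: L=65, R=–
  39: L=–, R=–
  65: L=–, R=–
  15: L=–, R=–

61's parent is 53; the other child of 53 is 49.

49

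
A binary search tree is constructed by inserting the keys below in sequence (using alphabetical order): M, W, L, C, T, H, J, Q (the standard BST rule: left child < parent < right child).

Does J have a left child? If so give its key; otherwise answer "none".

none

M: root
W: right child of M (depth 1)
L: left child of M (depth 1)
C: left child of L (depth 2)
T: left child of W (depth 2)
H: right child of C (depth 3)
J: right child of H (depth 4)
Q: left child of T (depth 3)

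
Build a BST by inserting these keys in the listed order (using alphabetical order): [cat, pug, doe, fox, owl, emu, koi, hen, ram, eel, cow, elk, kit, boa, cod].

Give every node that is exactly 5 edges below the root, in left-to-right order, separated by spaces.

Resulting structure (node: left, right):
  cat: L=boa, R=pug
  pug: L=doe, R=ram
  doe: L=cow, R=fox
  fox: L=emu, R=owl
  owl: L=koi, R=–
  emu: L=eel, R=–
  koi: L=hen, R=–
  hen: L=–, R=kit
  ram: L=–, R=–
  eel: L=–, R=elk
  cow: L=cod, R=–
  elk: L=–, R=–
  kit: L=–, R=–
  boa: L=–, R=–
  cod: L=–, R=–

eel koi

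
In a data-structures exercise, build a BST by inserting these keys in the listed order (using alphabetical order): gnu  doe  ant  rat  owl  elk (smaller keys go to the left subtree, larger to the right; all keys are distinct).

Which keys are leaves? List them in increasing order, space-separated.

ant elk owl

Resulting structure (node: left, right):
  gnu: L=doe, R=rat
  doe: L=ant, R=elk
  ant: L=–, R=–
  rat: L=owl, R=–
  owl: L=–, R=–
  elk: L=–, R=–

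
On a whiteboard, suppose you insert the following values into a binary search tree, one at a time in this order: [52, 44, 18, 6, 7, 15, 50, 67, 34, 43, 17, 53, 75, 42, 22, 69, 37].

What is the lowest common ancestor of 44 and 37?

44

Insert 52: tree is empty, so 52 becomes the root.
Insert 44: 44 < 52 → go left. Place as left child of 52.
Insert 18: 18 < 52 → go left; 18 < 44 → go left. Place as left child of 44.
Insert 6: 6 < 52 → go left; 6 < 44 → go left; 6 < 18 → go left. Place as left child of 18.
Insert 7: 7 < 52 → go left; 7 < 44 → go left; 7 < 18 → go left; 7 > 6 → go right. Place as right child of 6.
Insert 15: 15 < 52 → go left; 15 < 44 → go left; 15 < 18 → go left; 15 > 6 → go right; 15 > 7 → go right. Place as right child of 7.
Insert 50: 50 < 52 → go left; 50 > 44 → go right. Place as right child of 44.
Insert 67: 67 > 52 → go right. Place as right child of 52.
Insert 34: 34 < 52 → go left; 34 < 44 → go left; 34 > 18 → go right. Place as right child of 18.
Insert 43: 43 < 52 → go left; 43 < 44 → go left; 43 > 18 → go right; 43 > 34 → go right. Place as right child of 34.
Insert 17: 17 < 52 → go left; 17 < 44 → go left; 17 < 18 → go left; 17 > 6 → go right; 17 > 7 → go right; 17 > 15 → go right. Place as right child of 15.
Insert 53: 53 > 52 → go right; 53 < 67 → go left. Place as left child of 67.
Insert 75: 75 > 52 → go right; 75 > 67 → go right. Place as right child of 67.
Insert 42: 42 < 52 → go left; 42 < 44 → go left; 42 > 18 → go right; 42 > 34 → go right; 42 < 43 → go left. Place as left child of 43.
Insert 22: 22 < 52 → go left; 22 < 44 → go left; 22 > 18 → go right; 22 < 34 → go left. Place as left child of 34.
Insert 69: 69 > 52 → go right; 69 > 67 → go right; 69 < 75 → go left. Place as left child of 75.
Insert 37: 37 < 52 → go left; 37 < 44 → go left; 37 > 18 → go right; 37 > 34 → go right; 37 < 43 → go left; 37 < 42 → go left. Place as left child of 42.

Path to 44: 52 → 44
Path to 37: 52 → 44 → 18 → 34 → 43 → 42 → 37
44 lies on both paths and is an ancestor of the other node.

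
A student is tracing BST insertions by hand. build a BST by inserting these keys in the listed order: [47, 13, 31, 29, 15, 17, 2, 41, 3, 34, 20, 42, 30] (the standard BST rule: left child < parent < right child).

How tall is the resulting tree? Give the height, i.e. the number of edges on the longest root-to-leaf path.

Resulting structure (node: left, right):
  47: L=13, R=–
  13: L=2, R=31
  31: L=29, R=41
  29: L=15, R=30
  15: L=–, R=17
  17: L=–, R=20
  2: L=–, R=3
  41: L=34, R=42
  3: L=–, R=–
  34: L=–, R=–
  20: L=–, R=–
  42: L=–, R=–
  30: L=–, R=–

The deepest node is 20 at depth 6.

6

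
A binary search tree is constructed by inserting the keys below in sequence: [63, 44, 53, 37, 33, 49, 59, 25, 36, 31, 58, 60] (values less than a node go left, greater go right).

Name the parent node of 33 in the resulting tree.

Insert 63: tree is empty, so 63 becomes the root.
Insert 44: 44 < 63 → go left. Place as left child of 63.
Insert 53: 53 < 63 → go left; 53 > 44 → go right. Place as right child of 44.
Insert 37: 37 < 63 → go left; 37 < 44 → go left. Place as left child of 44.
Insert 33: 33 < 63 → go left; 33 < 44 → go left; 33 < 37 → go left. Place as left child of 37.
Insert 49: 49 < 63 → go left; 49 > 44 → go right; 49 < 53 → go left. Place as left child of 53.
Insert 59: 59 < 63 → go left; 59 > 44 → go right; 59 > 53 → go right. Place as right child of 53.
Insert 25: 25 < 63 → go left; 25 < 44 → go left; 25 < 37 → go left; 25 < 33 → go left. Place as left child of 33.
Insert 36: 36 < 63 → go left; 36 < 44 → go left; 36 < 37 → go left; 36 > 33 → go right. Place as right child of 33.
Insert 31: 31 < 63 → go left; 31 < 44 → go left; 31 < 37 → go left; 31 < 33 → go left; 31 > 25 → go right. Place as right child of 25.
Insert 58: 58 < 63 → go left; 58 > 44 → go right; 58 > 53 → go right; 58 < 59 → go left. Place as left child of 59.
Insert 60: 60 < 63 → go left; 60 > 44 → go right; 60 > 53 → go right; 60 > 59 → go right. Place as right child of 59.

37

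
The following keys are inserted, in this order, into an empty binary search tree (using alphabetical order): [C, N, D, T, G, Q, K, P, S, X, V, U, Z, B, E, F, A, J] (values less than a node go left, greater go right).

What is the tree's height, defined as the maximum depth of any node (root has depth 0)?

C: root
N: right child of C (depth 1)
D: left child of N (depth 2)
T: right child of N (depth 2)
G: right child of D (depth 3)
Q: left child of T (depth 3)
K: right child of G (depth 4)
P: left child of Q (depth 4)
S: right child of Q (depth 4)
X: right child of T (depth 3)
V: left child of X (depth 4)
U: left child of V (depth 5)
Z: right child of X (depth 4)
B: left child of C (depth 1)
E: left child of G (depth 4)
F: right child of E (depth 5)
A: left child of B (depth 2)
J: left child of K (depth 5)

The deepest node is U at depth 5.

5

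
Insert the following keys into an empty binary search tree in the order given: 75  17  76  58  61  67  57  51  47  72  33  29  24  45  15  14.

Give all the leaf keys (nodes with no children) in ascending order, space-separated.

14 24 45 72 76

Insert 75: tree is empty, so 75 becomes the root.
Insert 17: 17 < 75 → go left. Place as left child of 75.
Insert 76: 76 > 75 → go right. Place as right child of 75.
Insert 58: 58 < 75 → go left; 58 > 17 → go right. Place as right child of 17.
Insert 61: 61 < 75 → go left; 61 > 17 → go right; 61 > 58 → go right. Place as right child of 58.
Insert 67: 67 < 75 → go left; 67 > 17 → go right; 67 > 58 → go right; 67 > 61 → go right. Place as right child of 61.
Insert 57: 57 < 75 → go left; 57 > 17 → go right; 57 < 58 → go left. Place as left child of 58.
Insert 51: 51 < 75 → go left; 51 > 17 → go right; 51 < 58 → go left; 51 < 57 → go left. Place as left child of 57.
Insert 47: 47 < 75 → go left; 47 > 17 → go right; 47 < 58 → go left; 47 < 57 → go left; 47 < 51 → go left. Place as left child of 51.
Insert 72: 72 < 75 → go left; 72 > 17 → go right; 72 > 58 → go right; 72 > 61 → go right; 72 > 67 → go right. Place as right child of 67.
Insert 33: 33 < 75 → go left; 33 > 17 → go right; 33 < 58 → go left; 33 < 57 → go left; 33 < 51 → go left; 33 < 47 → go left. Place as left child of 47.
Insert 29: 29 < 75 → go left; 29 > 17 → go right; 29 < 58 → go left; 29 < 57 → go left; 29 < 51 → go left; 29 < 47 → go left; 29 < 33 → go left. Place as left child of 33.
Insert 24: 24 < 75 → go left; 24 > 17 → go right; 24 < 58 → go left; 24 < 57 → go left; 24 < 51 → go left; 24 < 47 → go left; 24 < 33 → go left; 24 < 29 → go left. Place as left child of 29.
Insert 45: 45 < 75 → go left; 45 > 17 → go right; 45 < 58 → go left; 45 < 57 → go left; 45 < 51 → go left; 45 < 47 → go left; 45 > 33 → go right. Place as right child of 33.
Insert 15: 15 < 75 → go left; 15 < 17 → go left. Place as left child of 17.
Insert 14: 14 < 75 → go left; 14 < 17 → go left; 14 < 15 → go left. Place as left child of 15.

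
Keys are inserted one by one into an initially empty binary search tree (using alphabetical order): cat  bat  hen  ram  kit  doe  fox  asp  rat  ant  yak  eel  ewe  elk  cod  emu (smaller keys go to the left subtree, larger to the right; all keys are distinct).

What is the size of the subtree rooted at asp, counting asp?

2

cat: root
bat: left child of cat (depth 1)
hen: right child of cat (depth 1)
ram: right child of hen (depth 2)
kit: left child of ram (depth 3)
doe: left child of hen (depth 2)
fox: right child of doe (depth 3)
asp: left child of bat (depth 2)
rat: right child of ram (depth 3)
ant: left child of asp (depth 3)
yak: right child of rat (depth 4)
eel: left child of fox (depth 4)
ewe: right child of eel (depth 5)
elk: left child of ewe (depth 6)
cod: left child of doe (depth 3)
emu: right child of elk (depth 7)

Subtree rooted at asp contains: asp, ant — 2 nodes.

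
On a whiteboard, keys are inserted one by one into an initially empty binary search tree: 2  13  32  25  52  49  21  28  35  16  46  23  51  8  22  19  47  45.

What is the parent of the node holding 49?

52

2: root
13: right child of 2 (depth 1)
32: right child of 13 (depth 2)
25: left child of 32 (depth 3)
52: right child of 32 (depth 3)
49: left child of 52 (depth 4)
21: left child of 25 (depth 4)
28: right child of 25 (depth 4)
35: left child of 49 (depth 5)
16: left child of 21 (depth 5)
46: right child of 35 (depth 6)
23: right child of 21 (depth 5)
51: right child of 49 (depth 5)
8: left child of 13 (depth 2)
22: left child of 23 (depth 6)
19: right child of 16 (depth 6)
47: right child of 46 (depth 7)
45: left child of 46 (depth 7)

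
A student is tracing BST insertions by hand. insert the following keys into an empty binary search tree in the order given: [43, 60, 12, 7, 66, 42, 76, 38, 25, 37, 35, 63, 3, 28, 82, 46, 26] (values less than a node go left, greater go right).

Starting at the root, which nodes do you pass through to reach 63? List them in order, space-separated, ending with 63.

43 60 66 63

Resulting structure (node: left, right):
  43: L=12, R=60
  60: L=46, R=66
  12: L=7, R=42
  7: L=3, R=–
  66: L=63, R=76
  42: L=38, R=–
  76: L=–, R=82
  38: L=25, R=–
  25: L=–, R=37
  37: L=35, R=–
  35: L=28, R=–
  63: L=–, R=–
  3: L=–, R=–
  28: L=26, R=–
  82: L=–, R=–
  46: L=–, R=–
  26: L=–, R=–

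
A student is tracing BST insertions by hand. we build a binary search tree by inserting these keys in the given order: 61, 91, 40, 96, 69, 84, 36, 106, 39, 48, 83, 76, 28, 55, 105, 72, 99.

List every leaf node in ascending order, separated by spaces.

Insert 61: tree is empty, so 61 becomes the root.
Insert 91: 91 > 61 → go right. Place as right child of 61.
Insert 40: 40 < 61 → go left. Place as left child of 61.
Insert 96: 96 > 61 → go right; 96 > 91 → go right. Place as right child of 91.
Insert 69: 69 > 61 → go right; 69 < 91 → go left. Place as left child of 91.
Insert 84: 84 > 61 → go right; 84 < 91 → go left; 84 > 69 → go right. Place as right child of 69.
Insert 36: 36 < 61 → go left; 36 < 40 → go left. Place as left child of 40.
Insert 106: 106 > 61 → go right; 106 > 91 → go right; 106 > 96 → go right. Place as right child of 96.
Insert 39: 39 < 61 → go left; 39 < 40 → go left; 39 > 36 → go right. Place as right child of 36.
Insert 48: 48 < 61 → go left; 48 > 40 → go right. Place as right child of 40.
Insert 83: 83 > 61 → go right; 83 < 91 → go left; 83 > 69 → go right; 83 < 84 → go left. Place as left child of 84.
Insert 76: 76 > 61 → go right; 76 < 91 → go left; 76 > 69 → go right; 76 < 84 → go left; 76 < 83 → go left. Place as left child of 83.
Insert 28: 28 < 61 → go left; 28 < 40 → go left; 28 < 36 → go left. Place as left child of 36.
Insert 55: 55 < 61 → go left; 55 > 40 → go right; 55 > 48 → go right. Place as right child of 48.
Insert 105: 105 > 61 → go right; 105 > 91 → go right; 105 > 96 → go right; 105 < 106 → go left. Place as left child of 106.
Insert 72: 72 > 61 → go right; 72 < 91 → go left; 72 > 69 → go right; 72 < 84 → go left; 72 < 83 → go left; 72 < 76 → go left. Place as left child of 76.
Insert 99: 99 > 61 → go right; 99 > 91 → go right; 99 > 96 → go right; 99 < 106 → go left; 99 < 105 → go left. Place as left child of 105.

28 39 55 72 99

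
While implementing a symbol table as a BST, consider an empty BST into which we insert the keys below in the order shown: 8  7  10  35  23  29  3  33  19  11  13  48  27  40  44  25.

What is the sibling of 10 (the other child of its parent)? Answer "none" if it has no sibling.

Resulting structure (node: left, right):
  8: L=7, R=10
  7: L=3, R=–
  10: L=–, R=35
  35: L=23, R=48
  23: L=19, R=29
  29: L=27, R=33
  3: L=–, R=–
  33: L=–, R=–
  19: L=11, R=–
  11: L=–, R=13
  13: L=–, R=–
  48: L=40, R=–
  27: L=25, R=–
  40: L=–, R=44
  44: L=–, R=–
  25: L=–, R=–

10's parent is 8; the other child of 8 is 7.

7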